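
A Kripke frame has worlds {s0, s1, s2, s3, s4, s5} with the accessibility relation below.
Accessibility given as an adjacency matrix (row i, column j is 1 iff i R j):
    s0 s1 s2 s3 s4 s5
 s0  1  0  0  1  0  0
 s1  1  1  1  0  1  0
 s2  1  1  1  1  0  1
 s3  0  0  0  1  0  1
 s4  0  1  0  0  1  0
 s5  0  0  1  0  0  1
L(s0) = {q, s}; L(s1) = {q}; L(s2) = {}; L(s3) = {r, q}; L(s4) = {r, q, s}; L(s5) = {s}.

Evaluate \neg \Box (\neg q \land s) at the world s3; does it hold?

Yes

At s3: \Box (\neg q \land s) is false, so \neg \Box (\neg q \land s) is true.
  At s3: \Box (\neg q \land s) requires \neg q \land s at every successor {s3, s5}.
    \neg q \land s fails at s3, so \Box (\neg q \land s) is false at s3.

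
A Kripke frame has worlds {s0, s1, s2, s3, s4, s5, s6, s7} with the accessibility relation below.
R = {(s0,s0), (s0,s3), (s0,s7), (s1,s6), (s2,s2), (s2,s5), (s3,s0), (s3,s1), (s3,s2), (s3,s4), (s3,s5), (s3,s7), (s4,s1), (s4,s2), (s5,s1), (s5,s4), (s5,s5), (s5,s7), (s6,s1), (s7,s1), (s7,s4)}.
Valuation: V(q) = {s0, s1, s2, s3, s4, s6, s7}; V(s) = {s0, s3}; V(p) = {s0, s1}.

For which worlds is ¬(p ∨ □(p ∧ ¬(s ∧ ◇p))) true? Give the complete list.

Let φ = ¬(p ∨ □(p ∧ ¬(s ∧ ◇p))). Evaluate φ at each world:
  s0 (successors {s0, s3, s7}): φ is false.
  s1 (successors {s6}): φ is false.
  s2 (successors {s2, s5}): φ is true.
  s3 (successors {s0, s1, s2, s4, s5, s7}): φ is true.
  s4 (successors {s1, s2}): φ is true.
  s5 (successors {s1, s4, s5, s7}): φ is true.
  s6 (successors {s1}): φ is false.
  s7 (successors {s1, s4}): φ is true.
For instance, at s6:
  At s6: p ∨ □(p ∧ ¬(s ∧ ◇p)) is true, so ¬(p ∨ □(p ∧ ¬(s ∧ ◇p))) is false.
    At s6: p is false, □(p ∧ ¬(s ∧ ◇p)) is true, so p ∨ □(p ∧ ¬(s ∧ ◇p)) is true.
      At s6: □(p ∧ ¬(s ∧ ◇p)) requires p ∧ ¬(s ∧ ◇p) at every successor {s1}.
        At s1: p ∧ ¬(s ∧ ◇p) is true.
      So □(p ∧ ¬(s ∧ ◇p)) is true at s6.
Satisfying worlds: {s2, s3, s4, s5, s7}

s2, s3, s4, s5, s7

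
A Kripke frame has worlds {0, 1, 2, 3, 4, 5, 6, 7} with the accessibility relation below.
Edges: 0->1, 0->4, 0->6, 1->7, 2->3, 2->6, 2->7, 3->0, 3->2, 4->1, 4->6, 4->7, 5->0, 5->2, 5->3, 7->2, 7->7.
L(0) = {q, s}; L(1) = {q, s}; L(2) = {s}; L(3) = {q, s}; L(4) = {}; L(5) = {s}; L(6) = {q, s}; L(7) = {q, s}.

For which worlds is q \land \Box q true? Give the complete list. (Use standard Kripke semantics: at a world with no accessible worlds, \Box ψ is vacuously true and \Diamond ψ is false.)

Let φ = q \land \Box q. Evaluate φ at each world:
  0 (successors {1, 4, 6}): φ is false.
  1 (successors {7}): φ is true.
  2 (successors {3, 6, 7}): φ is false.
  3 (successors {0, 2}): φ is false.
  4 (successors {1, 6, 7}): φ is false.
  5 (successors {0, 2, 3}): φ is false.
  6 (successors ∅): φ is true.
  7 (successors {2, 7}): φ is false.
For instance, at 5:
  At 5: q is false, \Box q is false, so q \land \Box q is false.
    At 5: \Box q requires q at every successor {0, 2, 3}.
      q fails at 2, so \Box q is false at 5.
Satisfying worlds: {1, 6}

1, 6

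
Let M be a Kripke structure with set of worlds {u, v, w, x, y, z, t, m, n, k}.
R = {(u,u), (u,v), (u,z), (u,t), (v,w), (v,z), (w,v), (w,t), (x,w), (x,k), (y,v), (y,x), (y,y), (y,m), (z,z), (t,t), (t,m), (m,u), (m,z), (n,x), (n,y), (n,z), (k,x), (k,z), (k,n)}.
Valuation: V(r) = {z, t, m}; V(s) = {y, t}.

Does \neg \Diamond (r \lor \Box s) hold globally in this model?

No

Recall that \Box ψ holds at a world iff ψ holds at every accessible world, and \Diamond ψ holds iff ψ holds at some accessible world.
Let φ = \neg \Diamond (r \lor \Box s). Evaluate φ at each world:
  u (successors {u, v, z, t}): φ is false.
  v (successors {w, z}): φ is false.
  w (successors {v, t}): φ is false.
  x (successors {w, k}): φ is true.
  y (successors {v, x, y, m}): φ is false.
  z (successors {z}): φ is false.
  t (successors {t, m}): φ is false.
  m (successors {u, z}): φ is false.
  n (successors {x, y, z}): φ is false.
  k (successors {x, z, n}): φ is false.
Detail at u (counterexample):
  At u: \Diamond (r \lor \Box s) is true, so \neg \Diamond (r \lor \Box s) is false.
    At u: \Diamond (r \lor \Box s) requires r \lor \Box s at some successor in {u, v, z, t}.
      r \lor \Box s holds at z, so \Diamond (r \lor \Box s) is true at u.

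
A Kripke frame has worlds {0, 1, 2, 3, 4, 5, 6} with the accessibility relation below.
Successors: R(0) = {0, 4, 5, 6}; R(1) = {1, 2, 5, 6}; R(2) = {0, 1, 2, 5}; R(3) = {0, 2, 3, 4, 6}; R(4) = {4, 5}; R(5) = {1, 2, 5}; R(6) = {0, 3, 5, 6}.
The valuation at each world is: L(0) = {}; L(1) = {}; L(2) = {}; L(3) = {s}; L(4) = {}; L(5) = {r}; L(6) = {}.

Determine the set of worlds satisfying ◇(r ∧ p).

none

Let φ = ◇(r ∧ p). Evaluate φ at each world:
  0 (successors {0, 4, 5, 6}): φ is false.
  1 (successors {1, 2, 5, 6}): φ is false.
  2 (successors {0, 1, 2, 5}): φ is false.
  3 (successors {0, 2, 3, 4, 6}): φ is false.
  4 (successors {4, 5}): φ is false.
  5 (successors {1, 2, 5}): φ is false.
  6 (successors {0, 3, 5, 6}): φ is false.
For instance, at 5:
  At 5: ◇(r ∧ p) requires r ∧ p at some successor in {1, 2, 5}.
    At 1: r ∧ p is false.
    At 2: r ∧ p is false.
    At 5: r ∧ p is false.
  So ◇(r ∧ p) is false at 5.
Satisfying worlds: none.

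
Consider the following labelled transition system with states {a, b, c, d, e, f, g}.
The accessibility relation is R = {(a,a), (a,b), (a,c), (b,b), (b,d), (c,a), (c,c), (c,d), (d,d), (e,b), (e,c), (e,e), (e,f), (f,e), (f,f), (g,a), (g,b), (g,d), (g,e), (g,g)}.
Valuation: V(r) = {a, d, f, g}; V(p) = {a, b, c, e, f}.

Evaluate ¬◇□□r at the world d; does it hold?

Recall that □ψ holds at a world iff ψ holds at every accessible world, and ◇ψ holds iff ψ holds at some accessible world.
At d: ◇□□r is true, so ¬◇□□r is false.
  At d: ◇□□r requires □□r at some successor in {d}.
    □□r holds at d, so ◇□□r is true at d.
      At d: □□r requires □r at every successor {d}.
        At d: □r is true.
      So □□r is true at d.

No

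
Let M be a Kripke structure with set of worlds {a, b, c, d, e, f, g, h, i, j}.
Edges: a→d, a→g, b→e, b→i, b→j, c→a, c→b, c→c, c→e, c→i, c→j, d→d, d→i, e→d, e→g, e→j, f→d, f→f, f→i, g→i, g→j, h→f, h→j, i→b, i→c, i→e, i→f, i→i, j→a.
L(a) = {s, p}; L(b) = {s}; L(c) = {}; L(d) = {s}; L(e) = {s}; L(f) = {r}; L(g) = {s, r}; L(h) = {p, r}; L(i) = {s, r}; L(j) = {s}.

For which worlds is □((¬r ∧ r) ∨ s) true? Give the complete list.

a, b, d, e, g, j

Let φ = □((¬r ∧ r) ∨ s). Evaluate φ at each world:
  a (successors {d, g}): φ is true.
  b (successors {e, i, j}): φ is true.
  c (successors {a, b, c, e, i, j}): φ is false.
  d (successors {d, i}): φ is true.
  e (successors {d, g, j}): φ is true.
  f (successors {d, f, i}): φ is false.
  g (successors {i, j}): φ is true.
  h (successors {f, j}): φ is false.
  i (successors {b, c, e, f, i}): φ is false.
  j (successors {a}): φ is true.
For instance, at f:
  At f: □((¬r ∧ r) ∨ s) requires (¬r ∧ r) ∨ s at every successor {d, f, i}.
    (¬r ∧ r) ∨ s fails at f, so □((¬r ∧ r) ∨ s) is false at f.
Satisfying worlds: {a, b, d, e, g, j}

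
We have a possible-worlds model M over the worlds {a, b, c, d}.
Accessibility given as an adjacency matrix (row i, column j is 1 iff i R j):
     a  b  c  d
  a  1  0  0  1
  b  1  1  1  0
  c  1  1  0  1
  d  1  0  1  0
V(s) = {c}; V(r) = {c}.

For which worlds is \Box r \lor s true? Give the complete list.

c

Let φ = \Box r \lor s. Evaluate φ at each world:
  a (successors {a, d}): φ is false.
  b (successors {a, b, c}): φ is false.
  c (successors {a, b, d}): φ is true.
  d (successors {a, c}): φ is false.
For instance, at b:
  At b: \Box r is false, s is false, so \Box r \lor s is false.
    At b: \Box r requires r at every successor {a, b, c}.
      r fails at a, so \Box r is false at b.
Satisfying worlds: {c}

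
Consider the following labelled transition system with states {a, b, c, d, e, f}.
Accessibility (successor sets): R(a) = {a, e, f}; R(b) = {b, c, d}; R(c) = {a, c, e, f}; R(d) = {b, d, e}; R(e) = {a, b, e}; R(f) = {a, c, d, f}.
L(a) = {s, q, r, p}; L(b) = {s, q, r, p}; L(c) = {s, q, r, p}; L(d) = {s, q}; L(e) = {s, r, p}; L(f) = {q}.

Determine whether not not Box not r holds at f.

No

At f: not Box not r is true, so not not Box not r is false.
  At f: Box not r is false, so not Box not r is true.
    At f: Box not r requires not r at every successor {a, c, d, f}.
      not r fails at a, so Box not r is false at f.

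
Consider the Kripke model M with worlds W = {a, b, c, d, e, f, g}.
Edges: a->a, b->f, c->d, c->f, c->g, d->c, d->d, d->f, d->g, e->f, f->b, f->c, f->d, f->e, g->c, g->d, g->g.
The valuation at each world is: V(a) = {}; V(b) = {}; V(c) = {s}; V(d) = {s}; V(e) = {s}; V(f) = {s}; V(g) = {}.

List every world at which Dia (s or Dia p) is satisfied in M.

Let φ = Dia (s or Dia p). Evaluate φ at each world:
  a (successors {a}): φ is false.
  b (successors {f}): φ is true.
  c (successors {d, f, g}): φ is true.
  d (successors {c, d, f, g}): φ is true.
  e (successors {f}): φ is true.
  f (successors {b, c, d, e}): φ is true.
  g (successors {c, d, g}): φ is true.
For instance, at c:
  At c: Dia (s or Dia p) requires s or Dia p at some successor in {d, f, g}.
    s or Dia p holds at d, so Dia (s or Dia p) is true at c.
      At d: s is true, Dia p is false, so s or Dia p is true.
Satisfying worlds: {b, c, d, e, f, g}

b, c, d, e, f, g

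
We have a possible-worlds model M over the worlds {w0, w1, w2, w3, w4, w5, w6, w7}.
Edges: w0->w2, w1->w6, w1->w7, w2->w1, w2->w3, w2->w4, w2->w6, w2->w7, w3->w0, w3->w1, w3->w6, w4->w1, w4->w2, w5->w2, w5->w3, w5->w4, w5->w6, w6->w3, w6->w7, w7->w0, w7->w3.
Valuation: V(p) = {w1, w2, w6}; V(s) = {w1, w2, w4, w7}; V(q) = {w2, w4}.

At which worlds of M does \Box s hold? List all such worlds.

w0, w4

Let φ = \Box s. Evaluate φ at each world:
  w0 (successors {w2}): φ is true.
  w1 (successors {w6, w7}): φ is false.
  w2 (successors {w1, w3, w4, w6, w7}): φ is false.
  w3 (successors {w0, w1, w6}): φ is false.
  w4 (successors {w1, w2}): φ is true.
  w5 (successors {w2, w3, w4, w6}): φ is false.
  w6 (successors {w3, w7}): φ is false.
  w7 (successors {w0, w3}): φ is false.
For instance, at w5:
  At w5: \Box s requires s at every successor {w2, w3, w4, w6}.
    s fails at w3, so \Box s is false at w5.
Satisfying worlds: {w0, w4}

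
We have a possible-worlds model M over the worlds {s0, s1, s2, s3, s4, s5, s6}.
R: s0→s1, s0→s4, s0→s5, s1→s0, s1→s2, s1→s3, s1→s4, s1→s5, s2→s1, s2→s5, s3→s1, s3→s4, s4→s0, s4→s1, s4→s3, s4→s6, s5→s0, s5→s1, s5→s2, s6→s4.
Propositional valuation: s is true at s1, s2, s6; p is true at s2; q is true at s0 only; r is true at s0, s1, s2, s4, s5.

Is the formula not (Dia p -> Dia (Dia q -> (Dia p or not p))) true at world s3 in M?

No

At s3: Dia p -> Dia (Dia q -> (Dia p or not p)) is true, so not (Dia p -> Dia (Dia q -> (Dia p or not p))) is false.
  At s3: Dia p is false, Dia (Dia q -> (Dia p or not p)) is true, so Dia p -> Dia (Dia q -> (Dia p or not p)) is true.
    At s3: Dia p requires p at some successor in {s1, s4}.
      At s1: p is false.
      At s4: p is false.
    So Dia p is false at s3.
    At s3: Dia (Dia q -> (Dia p or not p)) requires Dia q -> (Dia p or not p) at some successor in {s1, s4}.
      Dia q -> (Dia p or not p) holds at s1, so Dia (Dia q -> (Dia p or not p)) is true at s3.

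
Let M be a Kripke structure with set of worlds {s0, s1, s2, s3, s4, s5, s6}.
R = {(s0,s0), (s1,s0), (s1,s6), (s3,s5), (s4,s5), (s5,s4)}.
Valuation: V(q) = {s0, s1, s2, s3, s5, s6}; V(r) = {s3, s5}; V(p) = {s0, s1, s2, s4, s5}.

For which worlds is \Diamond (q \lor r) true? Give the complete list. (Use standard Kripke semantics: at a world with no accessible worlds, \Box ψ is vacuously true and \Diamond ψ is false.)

s0, s1, s3, s4

Let φ = \Diamond (q \lor r). Evaluate φ at each world:
  s0 (successors {s0}): φ is true.
  s1 (successors {s0, s6}): φ is true.
  s2 (successors ∅): φ is false.
  s3 (successors {s5}): φ is true.
  s4 (successors {s5}): φ is true.
  s5 (successors {s4}): φ is false.
  s6 (successors ∅): φ is false.
For instance, at s1:
  At s1: \Diamond (q \lor r) requires q \lor r at some successor in {s0, s6}.
    q \lor r holds at s0, so \Diamond (q \lor r) is true at s1.
Satisfying worlds: {s0, s1, s3, s4}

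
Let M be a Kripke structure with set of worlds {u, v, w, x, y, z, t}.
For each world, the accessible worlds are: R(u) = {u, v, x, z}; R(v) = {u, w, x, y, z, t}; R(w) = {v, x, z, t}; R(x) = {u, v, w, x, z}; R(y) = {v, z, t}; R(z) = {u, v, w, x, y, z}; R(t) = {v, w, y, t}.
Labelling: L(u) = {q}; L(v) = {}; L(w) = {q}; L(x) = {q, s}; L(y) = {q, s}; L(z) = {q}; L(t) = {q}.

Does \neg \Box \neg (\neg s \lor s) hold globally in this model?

Yes

Let φ = \neg \Box \neg (\neg s \lor s). Evaluate φ at each world:
  u (successors {u, v, x, z}): φ is true.
  v (successors {u, w, x, y, z, t}): φ is true.
  w (successors {v, x, z, t}): φ is true.
  x (successors {u, v, w, x, z}): φ is true.
  y (successors {v, z, t}): φ is true.
  z (successors {u, v, w, x, y, z}): φ is true.
  t (successors {v, w, y, t}): φ is true.
For instance, at u:
  At u: \Box \neg (\neg s \lor s) is false, so \neg \Box \neg (\neg s \lor s) is true.
    At u: \Box \neg (\neg s \lor s) requires \neg (\neg s \lor s) at every successor {u, v, x, z}.
      \neg (\neg s \lor s) fails at u, so \Box \neg (\neg s \lor s) is false at u.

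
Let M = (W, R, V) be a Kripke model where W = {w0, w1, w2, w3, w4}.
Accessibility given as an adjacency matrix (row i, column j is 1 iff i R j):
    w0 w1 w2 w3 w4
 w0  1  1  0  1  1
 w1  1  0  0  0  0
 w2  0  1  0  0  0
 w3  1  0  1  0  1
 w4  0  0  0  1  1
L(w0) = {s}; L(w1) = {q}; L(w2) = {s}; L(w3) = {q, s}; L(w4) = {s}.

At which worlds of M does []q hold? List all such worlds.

Recall that []ψ holds at a world iff ψ holds at every accessible world, and <>ψ holds iff ψ holds at some accessible world.
Let φ = []q. Evaluate φ at each world:
  w0 (successors {w0, w1, w3, w4}): φ is false.
  w1 (successors {w0}): φ is false.
  w2 (successors {w1}): φ is true.
  w3 (successors {w0, w2, w4}): φ is false.
  w4 (successors {w3, w4}): φ is false.
For instance, at w4:
  At w4: []q requires q at every successor {w3, w4}.
    q fails at w4, so []q is false at w4.
Satisfying worlds: {w2}

w2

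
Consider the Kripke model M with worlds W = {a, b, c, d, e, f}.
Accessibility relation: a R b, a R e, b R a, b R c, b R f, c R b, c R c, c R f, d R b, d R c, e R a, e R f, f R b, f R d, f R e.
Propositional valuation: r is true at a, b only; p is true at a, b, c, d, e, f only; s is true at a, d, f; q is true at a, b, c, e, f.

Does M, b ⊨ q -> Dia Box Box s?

At b: q is true, Dia Box Box s is false, so q -> Dia Box Box s is false.
  At b: Dia Box Box s requires Box Box s at some successor in {a, c, f}.
    At a: Box Box s is false.
    At c: Box Box s is false.
    At f: Box Box s is false.
  So Dia Box Box s is false at b.

No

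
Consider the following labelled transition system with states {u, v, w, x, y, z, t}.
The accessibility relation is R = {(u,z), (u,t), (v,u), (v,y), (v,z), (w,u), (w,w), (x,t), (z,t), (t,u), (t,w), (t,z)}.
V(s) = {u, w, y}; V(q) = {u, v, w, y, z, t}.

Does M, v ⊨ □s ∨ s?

At v: □s is false, s is false, so □s ∨ s is false.
  At v: □s requires s at every successor {u, y, z}.
    s fails at z, so □s is false at v.

No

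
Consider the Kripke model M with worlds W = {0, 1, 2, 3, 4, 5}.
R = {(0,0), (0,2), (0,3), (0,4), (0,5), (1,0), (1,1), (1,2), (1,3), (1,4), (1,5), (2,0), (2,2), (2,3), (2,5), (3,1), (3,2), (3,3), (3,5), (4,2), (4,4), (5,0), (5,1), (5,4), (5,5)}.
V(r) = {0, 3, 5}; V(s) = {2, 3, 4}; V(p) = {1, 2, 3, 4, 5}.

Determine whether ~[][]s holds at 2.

At 2: [][]s is false, so ~[][]s is true.
  At 2: [][]s requires []s at every successor {0, 2, 3, 5}.
    []s fails at 0, so [][]s is false at 2.
      At 0: []s requires s at every successor {0, 2, 3, 4, 5}.
        s fails at 0, so []s is false at 0.

Yes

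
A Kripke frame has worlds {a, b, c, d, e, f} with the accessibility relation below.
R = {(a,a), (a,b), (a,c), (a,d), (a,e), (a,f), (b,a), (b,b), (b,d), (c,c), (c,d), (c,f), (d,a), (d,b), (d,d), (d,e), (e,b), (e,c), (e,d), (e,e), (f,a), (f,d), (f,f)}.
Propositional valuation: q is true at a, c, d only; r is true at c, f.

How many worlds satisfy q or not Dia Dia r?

Let φ = q or not Dia Dia r. Evaluate φ at each world:
  a (successors {a, b, c, d, e, f}): φ is true.
  b (successors {a, b, d}): φ is false.
  c (successors {c, d, f}): φ is true.
  d (successors {a, b, d, e}): φ is true.
  e (successors {b, c, d, e}): φ is false.
  f (successors {a, d, f}): φ is false.
For instance, at e:
  At e: q is false, not Dia Dia r is false, so q or not Dia Dia r is false.
    At e: Dia Dia r is true, so not Dia Dia r is false.
      At e: Dia Dia r requires Dia r at some successor in {b, c, d, e}.
        Dia r holds at c, so Dia Dia r is true at e.
Satisfying worlds: {a, c, d}

3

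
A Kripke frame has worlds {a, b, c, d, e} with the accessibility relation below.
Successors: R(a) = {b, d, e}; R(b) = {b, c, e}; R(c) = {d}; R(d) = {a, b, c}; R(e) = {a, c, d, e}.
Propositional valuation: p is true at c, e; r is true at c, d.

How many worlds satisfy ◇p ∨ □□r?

Recall that □ψ holds at a world iff ψ holds at every accessible world, and ◇ψ holds iff ψ holds at some accessible world.
Let φ = ◇p ∨ □□r. Evaluate φ at each world:
  a (successors {b, d, e}): φ is true.
  b (successors {b, c, e}): φ is true.
  c (successors {d}): φ is false.
  d (successors {a, b, c}): φ is true.
  e (successors {a, c, d, e}): φ is true.
For instance, at c:
  At c: ◇p is false, □□r is false, so ◇p ∨ □□r is false.
    At c: ◇p requires p at some successor in {d}.
      At d: p is false.
    So ◇p is false at c.
    At c: □□r requires □r at every successor {d}.
      □r fails at d, so □□r is false at c.
Satisfying worlds: {a, b, d, e}

4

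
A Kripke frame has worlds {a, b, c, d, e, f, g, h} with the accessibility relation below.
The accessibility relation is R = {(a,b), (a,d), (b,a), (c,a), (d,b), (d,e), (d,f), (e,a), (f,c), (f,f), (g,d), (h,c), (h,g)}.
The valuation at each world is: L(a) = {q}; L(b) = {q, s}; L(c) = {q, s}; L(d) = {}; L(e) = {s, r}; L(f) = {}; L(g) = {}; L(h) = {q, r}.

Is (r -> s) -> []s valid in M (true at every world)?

Let φ = (r -> s) -> []s. Evaluate φ at each world:
  a (successors {b, d}): φ is false.
  b (successors {a}): φ is false.
  c (successors {a}): φ is false.
  d (successors {b, e, f}): φ is false.
  e (successors {a}): φ is false.
  f (successors {c, f}): φ is false.
  g (successors {d}): φ is false.
  h (successors {c, g}): φ is true.
Detail at a (counterexample):
  At a: r -> s is true, []s is false, so (r -> s) -> []s is false.
    At a: []s requires s at every successor {b, d}.
      s fails at d, so []s is false at a.

No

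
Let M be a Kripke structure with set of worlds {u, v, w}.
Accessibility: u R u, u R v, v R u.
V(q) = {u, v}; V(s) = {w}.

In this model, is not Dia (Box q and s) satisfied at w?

Recall that Box ψ holds at a world iff ψ holds at every accessible world, and Dia ψ holds iff ψ holds at some accessible world.
At w: Dia (Box q and s) is false, so not Dia (Box q and s) is true.
  At w: no accessible worlds, so Dia (Box q and s) is false.

Yes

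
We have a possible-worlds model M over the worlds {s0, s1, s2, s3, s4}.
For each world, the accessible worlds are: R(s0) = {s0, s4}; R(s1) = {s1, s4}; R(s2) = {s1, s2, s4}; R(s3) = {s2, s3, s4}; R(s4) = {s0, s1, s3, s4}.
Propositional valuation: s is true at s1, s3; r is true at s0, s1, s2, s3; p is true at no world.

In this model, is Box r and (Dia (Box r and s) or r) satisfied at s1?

No

At s1: Box r is false, Dia (Box r and s) or r is true, so Box r and (Dia (Box r and s) or r) is false.
  At s1: Box r requires r at every successor {s1, s4}.
    r fails at s4, so Box r is false at s1.
  At s1: Dia (Box r and s) is false, r is true, so Dia (Box r and s) or r is true.
    At s1: Dia (Box r and s) requires Box r and s at some successor in {s1, s4}.
      At s1: Box r and s is false.
      At s4: Box r and s is false.
    So Dia (Box r and s) is false at s1.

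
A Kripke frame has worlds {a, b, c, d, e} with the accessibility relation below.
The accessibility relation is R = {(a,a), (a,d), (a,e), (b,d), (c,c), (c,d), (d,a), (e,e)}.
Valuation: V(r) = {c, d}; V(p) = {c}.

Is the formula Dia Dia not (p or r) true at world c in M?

Yes

At c: Dia Dia not (p or r) requires Dia not (p or r) at some successor in {c, d}.
  Dia not (p or r) holds at d, so Dia Dia not (p or r) is true at c.
    At d: Dia not (p or r) requires not (p or r) at some successor in {a}.
      not (p or r) holds at a, so Dia not (p or r) is true at d.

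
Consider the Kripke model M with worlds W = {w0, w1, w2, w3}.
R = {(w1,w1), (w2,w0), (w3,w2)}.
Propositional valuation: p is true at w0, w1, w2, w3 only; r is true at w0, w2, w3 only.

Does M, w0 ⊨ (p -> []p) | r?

At w0: p -> []p is true, r is true, so (p -> []p) | r is true.
  At w0: p is true, []p is true, so p -> []p is true.
    At w0: no accessible worlds, so []p holds vacuously.

Yes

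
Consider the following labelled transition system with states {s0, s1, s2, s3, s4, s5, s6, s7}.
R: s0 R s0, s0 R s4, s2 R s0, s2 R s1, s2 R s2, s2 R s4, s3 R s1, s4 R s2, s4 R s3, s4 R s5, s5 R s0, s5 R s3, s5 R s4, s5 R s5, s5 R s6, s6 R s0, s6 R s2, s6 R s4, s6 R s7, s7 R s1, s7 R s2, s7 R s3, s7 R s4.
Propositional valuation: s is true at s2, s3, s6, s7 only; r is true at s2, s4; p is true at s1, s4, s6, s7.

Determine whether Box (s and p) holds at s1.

Recall that Box ψ holds at a world iff ψ holds at every accessible world, and Dia ψ holds iff ψ holds at some accessible world.
At s1: no accessible worlds, so Box (s and p) holds vacuously.

Yes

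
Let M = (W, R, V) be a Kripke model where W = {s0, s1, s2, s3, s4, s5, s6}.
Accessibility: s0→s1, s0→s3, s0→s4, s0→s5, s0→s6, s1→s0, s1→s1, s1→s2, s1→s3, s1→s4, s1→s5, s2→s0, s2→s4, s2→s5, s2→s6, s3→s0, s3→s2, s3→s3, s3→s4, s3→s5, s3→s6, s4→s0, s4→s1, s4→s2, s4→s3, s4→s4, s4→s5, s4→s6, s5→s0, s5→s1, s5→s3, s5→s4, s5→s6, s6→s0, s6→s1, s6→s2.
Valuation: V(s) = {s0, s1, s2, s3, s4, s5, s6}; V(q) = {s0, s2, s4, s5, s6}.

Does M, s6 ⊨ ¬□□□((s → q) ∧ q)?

Yes

At s6: □□□((s → q) ∧ q) is false, so ¬□□□((s → q) ∧ q) is true.
  At s6: □□□((s → q) ∧ q) requires □□((s → q) ∧ q) at every successor {s0, s1, s2}.
    □□((s → q) ∧ q) fails at s0, so □□□((s → q) ∧ q) is false at s6.
      At s0: □□((s → q) ∧ q) requires □((s → q) ∧ q) at every successor {s1, s3, s4, s5, s6}.
        □((s → q) ∧ q) fails at s1, so □□((s → q) ∧ q) is false at s0.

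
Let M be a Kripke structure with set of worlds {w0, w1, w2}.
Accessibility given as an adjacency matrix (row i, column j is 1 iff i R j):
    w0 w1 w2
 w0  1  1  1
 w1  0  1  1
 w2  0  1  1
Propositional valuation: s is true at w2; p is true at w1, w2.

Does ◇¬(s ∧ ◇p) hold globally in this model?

Yes

Let φ = ◇¬(s ∧ ◇p). Evaluate φ at each world:
  w0 (successors {w0, w1, w2}): φ is true.
  w1 (successors {w1, w2}): φ is true.
  w2 (successors {w1, w2}): φ is true.
For instance, at w0:
  At w0: ◇¬(s ∧ ◇p) requires ¬(s ∧ ◇p) at some successor in {w0, w1, w2}.
    ¬(s ∧ ◇p) holds at w0, so ◇¬(s ∧ ◇p) is true at w0.
      At w0: s ∧ ◇p is false, so ¬(s ∧ ◇p) is true.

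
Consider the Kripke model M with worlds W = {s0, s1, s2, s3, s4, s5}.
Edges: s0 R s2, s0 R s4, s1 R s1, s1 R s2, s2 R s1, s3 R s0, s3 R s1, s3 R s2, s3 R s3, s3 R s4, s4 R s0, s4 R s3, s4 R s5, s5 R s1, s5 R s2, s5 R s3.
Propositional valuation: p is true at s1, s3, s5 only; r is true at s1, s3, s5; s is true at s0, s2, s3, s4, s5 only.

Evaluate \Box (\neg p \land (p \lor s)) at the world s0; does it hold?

At s0: \Box (\neg p \land (p \lor s)) requires \neg p \land (p \lor s) at every successor {s2, s4}.
  At s2: \neg p \land (p \lor s) is true.
  At s4: \neg p \land (p \lor s) is true.
So \Box (\neg p \land (p \lor s)) is true at s0.

Yes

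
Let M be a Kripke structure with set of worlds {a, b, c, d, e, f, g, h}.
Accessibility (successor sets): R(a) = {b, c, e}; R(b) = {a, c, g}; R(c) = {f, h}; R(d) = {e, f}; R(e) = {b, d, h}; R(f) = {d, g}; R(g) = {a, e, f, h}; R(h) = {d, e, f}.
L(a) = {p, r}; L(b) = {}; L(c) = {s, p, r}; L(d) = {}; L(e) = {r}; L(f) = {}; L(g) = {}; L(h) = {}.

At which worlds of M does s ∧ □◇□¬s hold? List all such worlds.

c

Let φ = s ∧ □◇□¬s. Evaluate φ at each world:
  a (successors {b, c, e}): φ is false.
  b (successors {a, c, g}): φ is false.
  c (successors {f, h}): φ is true.
  d (successors {e, f}): φ is false.
  e (successors {b, d, h}): φ is false.
  f (successors {d, g}): φ is false.
  g (successors {a, e, f, h}): φ is false.
  h (successors {d, e, f}): φ is false.
For instance, at g:
  At g: s is false, □◇□¬s is true, so s ∧ □◇□¬s is false.
    At g: □◇□¬s requires ◇□¬s at every successor {a, e, f, h}.
      At a: ◇□¬s is true.
      At e: ◇□¬s is true.
      At f: ◇□¬s is true.
      At h: ◇□¬s is true.
    So □◇□¬s is true at g.
Satisfying worlds: {c}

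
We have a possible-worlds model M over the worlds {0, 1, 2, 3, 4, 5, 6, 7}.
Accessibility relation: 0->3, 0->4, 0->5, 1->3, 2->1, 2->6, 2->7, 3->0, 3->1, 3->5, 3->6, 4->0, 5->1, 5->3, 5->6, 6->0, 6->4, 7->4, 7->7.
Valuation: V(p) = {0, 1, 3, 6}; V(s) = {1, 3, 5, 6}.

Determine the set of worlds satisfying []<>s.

Let φ = []<>s. Evaluate φ at each world:
  0 (successors {3, 4, 5}): φ is false.
  1 (successors {3}): φ is true.
  2 (successors {1, 6, 7}): φ is false.
  3 (successors {0, 1, 5, 6}): φ is false.
  4 (successors {0}): φ is true.
  5 (successors {1, 3, 6}): φ is false.
  6 (successors {0, 4}): φ is false.
  7 (successors {4, 7}): φ is false.
For instance, at 1:
  At 1: []<>s requires <>s at every successor {3}.
      At 3: <>s requires s at some successor in {0, 1, 5, 6}.
        s holds at 1, so <>s is true at 3.
  So []<>s is true at 1.
Satisfying worlds: {1, 4}

1, 4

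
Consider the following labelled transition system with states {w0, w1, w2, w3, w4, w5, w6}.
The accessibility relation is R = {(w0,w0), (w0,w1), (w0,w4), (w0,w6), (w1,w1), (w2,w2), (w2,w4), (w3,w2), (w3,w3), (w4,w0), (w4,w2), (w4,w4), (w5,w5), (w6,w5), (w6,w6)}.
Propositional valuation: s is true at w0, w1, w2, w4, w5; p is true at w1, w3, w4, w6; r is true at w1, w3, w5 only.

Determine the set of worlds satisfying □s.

Let φ = □s. Evaluate φ at each world:
  w0 (successors {w0, w1, w4, w6}): φ is false.
  w1 (successors {w1}): φ is true.
  w2 (successors {w2, w4}): φ is true.
  w3 (successors {w2, w3}): φ is false.
  w4 (successors {w0, w2, w4}): φ is true.
  w5 (successors {w5}): φ is true.
  w6 (successors {w5, w6}): φ is false.
For instance, at w3:
  At w3: □s requires s at every successor {w2, w3}.
    s fails at w3, so □s is false at w3.
Satisfying worlds: {w1, w2, w4, w5}

w1, w2, w4, w5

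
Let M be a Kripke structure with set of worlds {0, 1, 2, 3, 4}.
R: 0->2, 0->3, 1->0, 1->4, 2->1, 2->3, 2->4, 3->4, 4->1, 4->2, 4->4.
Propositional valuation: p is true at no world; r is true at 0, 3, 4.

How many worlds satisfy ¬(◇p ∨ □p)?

Let φ = ¬(◇p ∨ □p). Evaluate φ at each world:
  0 (successors {2, 3}): φ is true.
  1 (successors {0, 4}): φ is true.
  2 (successors {1, 3, 4}): φ is true.
  3 (successors {4}): φ is true.
  4 (successors {1, 2, 4}): φ is true.
For instance, at 1:
  At 1: ◇p ∨ □p is false, so ¬(◇p ∨ □p) is true.
    At 1: ◇p is false, □p is false, so ◇p ∨ □p is false.
      At 1: ◇p requires p at some successor in {0, 4}.
        At 0: p is false.
        At 4: p is false.
      So ◇p is false at 1.
      At 1: □p requires p at every successor {0, 4}.
        p fails at 0, so □p is false at 1.
Satisfying worlds: {0, 1, 2, 3, 4}

5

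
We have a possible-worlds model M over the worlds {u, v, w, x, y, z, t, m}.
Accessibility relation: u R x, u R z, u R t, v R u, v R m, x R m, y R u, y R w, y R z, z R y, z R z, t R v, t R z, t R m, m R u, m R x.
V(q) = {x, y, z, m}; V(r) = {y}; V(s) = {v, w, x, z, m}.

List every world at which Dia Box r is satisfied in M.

Recall that Box ψ holds at a world iff ψ holds at every accessible world, and Dia ψ holds iff ψ holds at some accessible world.
Let φ = Dia Box r. Evaluate φ at each world:
  u (successors {x, z, t}): φ is false.
  v (successors {u, m}): φ is false.
  w (successors ∅): φ is false.
  x (successors {m}): φ is false.
  y (successors {u, w, z}): φ is true.
  z (successors {y, z}): φ is false.
  t (successors {v, z, m}): φ is false.
  m (successors {u, x}): φ is false.
For instance, at m:
  At m: Dia Box r requires Box r at some successor in {u, x}.
    At u: Box r is false.
    At x: Box r is false.
  So Dia Box r is false at m.
Satisfying worlds: {y}

y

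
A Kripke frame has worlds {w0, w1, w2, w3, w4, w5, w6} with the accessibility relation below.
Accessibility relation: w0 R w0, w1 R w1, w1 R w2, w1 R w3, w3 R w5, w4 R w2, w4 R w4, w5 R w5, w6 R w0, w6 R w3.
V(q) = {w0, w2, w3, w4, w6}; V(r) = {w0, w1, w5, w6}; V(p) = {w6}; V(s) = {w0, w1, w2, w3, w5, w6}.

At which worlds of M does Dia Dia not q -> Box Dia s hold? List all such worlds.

w0, w2, w3, w4, w5, w6

Let φ = Dia Dia not q -> Box Dia s. Evaluate φ at each world:
  w0 (successors {w0}): φ is true.
  w1 (successors {w1, w2, w3}): φ is false.
  w2 (successors ∅): φ is true.
  w3 (successors {w5}): φ is true.
  w4 (successors {w2, w4}): φ is true.
  w5 (successors {w5}): φ is true.
  w6 (successors {w0, w3}): φ is true.
For instance, at w1:
  At w1: Dia Dia not q is true, Box Dia s is false, so Dia Dia not q -> Box Dia s is false.
    At w1: Dia Dia not q requires Dia not q at some successor in {w1, w2, w3}.
      Dia not q holds at w1, so Dia Dia not q is true at w1.
    At w1: Box Dia s requires Dia s at every successor {w1, w2, w3}.
      Dia s fails at w2, so Box Dia s is false at w1.
Satisfying worlds: {w0, w2, w3, w4, w5, w6}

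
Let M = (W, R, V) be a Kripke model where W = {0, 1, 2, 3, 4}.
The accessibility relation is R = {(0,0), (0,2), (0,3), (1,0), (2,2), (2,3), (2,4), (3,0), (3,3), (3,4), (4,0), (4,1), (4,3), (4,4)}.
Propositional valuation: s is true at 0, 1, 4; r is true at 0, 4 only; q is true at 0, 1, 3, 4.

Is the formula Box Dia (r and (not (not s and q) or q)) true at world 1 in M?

At 1: Box Dia (r and (not (not s and q) or q)) requires Dia (r and (not (not s and q) or q)) at every successor {0}.
    At 0: Dia (r and (not (not s and q) or q)) requires r and (not (not s and q) or q) at some successor in {0, 2, 3}.
      r and (not (not s and q) or q) holds at 0, so Dia (r and (not (not s and q) or q)) is true at 0.
So Box Dia (r and (not (not s and q) or q)) is true at 1.

Yes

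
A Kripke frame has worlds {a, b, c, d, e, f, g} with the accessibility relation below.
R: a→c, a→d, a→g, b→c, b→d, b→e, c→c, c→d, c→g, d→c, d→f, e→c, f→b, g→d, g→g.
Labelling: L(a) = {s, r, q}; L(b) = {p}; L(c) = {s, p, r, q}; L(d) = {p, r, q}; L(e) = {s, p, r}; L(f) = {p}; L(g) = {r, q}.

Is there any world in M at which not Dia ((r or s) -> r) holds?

Let φ = not Dia ((r or s) -> r). Evaluate φ at each world:
  a (successors {c, d, g}): φ is false.
  b (successors {c, d, e}): φ is false.
  c (successors {c, d, g}): φ is false.
  d (successors {c, f}): φ is false.
  e (successors {c}): φ is false.
  f (successors {b}): φ is false.
  g (successors {d, g}): φ is false.
For instance, at f:
  At f: Dia ((r or s) -> r) is true, so not Dia ((r or s) -> r) is false.
    At f: Dia ((r or s) -> r) requires (r or s) -> r at some successor in {b}.
      (r or s) -> r holds at b, so Dia ((r or s) -> r) is true at f.

No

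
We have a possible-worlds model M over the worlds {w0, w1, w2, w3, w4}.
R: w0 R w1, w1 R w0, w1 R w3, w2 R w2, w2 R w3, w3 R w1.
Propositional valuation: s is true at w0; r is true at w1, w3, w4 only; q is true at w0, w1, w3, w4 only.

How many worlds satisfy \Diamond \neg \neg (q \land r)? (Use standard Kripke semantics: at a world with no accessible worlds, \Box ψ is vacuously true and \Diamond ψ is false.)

4

Recall that \Diamond ψ holds at a world iff ψ holds at some accessible world.
Let φ = \Diamond \neg \neg (q \land r). Evaluate φ at each world:
  w0 (successors {w1}): φ is true.
  w1 (successors {w0, w3}): φ is true.
  w2 (successors {w2, w3}): φ is true.
  w3 (successors {w1}): φ is true.
  w4 (successors ∅): φ is false.
For instance, at w2:
  At w2: \Diamond \neg \neg (q \land r) requires \neg \neg (q \land r) at some successor in {w2, w3}.
    \neg \neg (q \land r) holds at w3, so \Diamond \neg \neg (q \land r) is true at w2.
Satisfying worlds: {w0, w1, w2, w3}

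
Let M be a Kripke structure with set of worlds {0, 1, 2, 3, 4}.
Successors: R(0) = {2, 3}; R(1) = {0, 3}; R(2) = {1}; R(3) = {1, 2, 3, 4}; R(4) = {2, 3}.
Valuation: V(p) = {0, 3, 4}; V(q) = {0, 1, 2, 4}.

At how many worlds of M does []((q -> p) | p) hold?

1

Recall that []ψ holds at a world iff ψ holds at every accessible world, and <>ψ holds iff ψ holds at some accessible world.
Let φ = []((q -> p) | p). Evaluate φ at each world:
  0 (successors {2, 3}): φ is false.
  1 (successors {0, 3}): φ is true.
  2 (successors {1}): φ is false.
  3 (successors {1, 2, 3, 4}): φ is false.
  4 (successors {2, 3}): φ is false.
For instance, at 0:
  At 0: []((q -> p) | p) requires (q -> p) | p at every successor {2, 3}.
    (q -> p) | p fails at 2, so []((q -> p) | p) is false at 0.
Satisfying worlds: {1}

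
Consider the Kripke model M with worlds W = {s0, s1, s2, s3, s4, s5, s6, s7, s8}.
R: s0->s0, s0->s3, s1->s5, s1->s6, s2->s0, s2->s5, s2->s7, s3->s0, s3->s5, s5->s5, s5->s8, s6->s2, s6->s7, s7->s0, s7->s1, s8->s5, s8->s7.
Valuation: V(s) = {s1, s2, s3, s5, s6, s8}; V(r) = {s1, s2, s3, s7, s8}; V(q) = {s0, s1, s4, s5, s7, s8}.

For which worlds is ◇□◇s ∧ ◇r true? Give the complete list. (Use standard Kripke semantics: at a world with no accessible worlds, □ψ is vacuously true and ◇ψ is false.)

Let φ = ◇□◇s ∧ ◇r. Evaluate φ at each world:
  s0 (successors {s0, s3}): φ is true.
  s1 (successors {s5, s6}): φ is false.
  s2 (successors {s0, s5, s7}): φ is true.
  s3 (successors {s0, s5}): φ is false.
  s4 (successors ∅): φ is false.
  s5 (successors {s5, s8}): φ is true.
  s6 (successors {s2, s7}): φ is true.
  s7 (successors {s0, s1}): φ is true.
  s8 (successors {s5, s7}): φ is true.
For instance, at s0:
  At s0: ◇□◇s is true, ◇r is true, so ◇□◇s ∧ ◇r is true.
    At s0: ◇□◇s requires □◇s at some successor in {s0, s3}.
      □◇s holds at s0, so ◇□◇s is true at s0.
    At s0: ◇r requires r at some successor in {s0, s3}.
      r holds at s3, so ◇r is true at s0.
Satisfying worlds: {s0, s2, s5, s6, s7, s8}

s0, s2, s5, s6, s7, s8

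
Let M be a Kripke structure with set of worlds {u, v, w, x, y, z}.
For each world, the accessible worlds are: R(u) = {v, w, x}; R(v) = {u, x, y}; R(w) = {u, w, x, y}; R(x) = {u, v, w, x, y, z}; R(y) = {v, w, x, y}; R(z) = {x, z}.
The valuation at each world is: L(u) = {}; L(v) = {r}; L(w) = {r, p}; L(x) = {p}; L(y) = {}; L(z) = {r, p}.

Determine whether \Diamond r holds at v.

No

At v: \Diamond r requires r at some successor in {u, x, y}.
  At u: r is false.
  At x: r is false.
  At y: r is false.
So \Diamond r is false at v.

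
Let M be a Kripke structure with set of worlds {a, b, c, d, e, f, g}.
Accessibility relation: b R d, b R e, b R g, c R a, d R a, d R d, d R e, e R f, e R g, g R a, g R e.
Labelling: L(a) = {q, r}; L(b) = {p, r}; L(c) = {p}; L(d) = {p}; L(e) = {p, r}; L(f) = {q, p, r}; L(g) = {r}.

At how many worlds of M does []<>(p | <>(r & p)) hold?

Recall that []ψ holds at a world iff ψ holds at every accessible world, and <>ψ holds iff ψ holds at some accessible world.
Let φ = []<>(p | <>(r & p)). Evaluate φ at each world:
  a (successors ∅): φ is true.
  b (successors {d, e, g}): φ is true.
  c (successors {a}): φ is false.
  d (successors {a, d, e}): φ is false.
  e (successors {f, g}): φ is false.
  f (successors ∅): φ is true.
  g (successors {a, e}): φ is false.
For instance, at d:
  At d: []<>(p | <>(r & p)) requires <>(p | <>(r & p)) at every successor {a, d, e}.
    <>(p | <>(r & p)) fails at a, so []<>(p | <>(r & p)) is false at d.
      At a: no accessible worlds, so <>(p | <>(r & p)) is false.
Satisfying worlds: {a, b, f}

3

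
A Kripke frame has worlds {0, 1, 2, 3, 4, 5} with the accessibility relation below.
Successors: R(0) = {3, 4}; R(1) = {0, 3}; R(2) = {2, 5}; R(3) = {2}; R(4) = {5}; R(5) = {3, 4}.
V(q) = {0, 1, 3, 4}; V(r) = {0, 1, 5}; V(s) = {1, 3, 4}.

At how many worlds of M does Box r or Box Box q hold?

1

Let φ = Box r or Box Box q. Evaluate φ at each world:
  0 (successors {3, 4}): φ is false.
  1 (successors {0, 3}): φ is false.
  2 (successors {2, 5}): φ is false.
  3 (successors {2}): φ is false.
  4 (successors {5}): φ is true.
  5 (successors {3, 4}): φ is false.
For instance, at 4:
  At 4: Box r is true, Box Box q is true, so Box r or Box Box q is true.
    At 4: Box r requires r at every successor {5}.
      At 5: r is true.
    So Box r is true at 4.
    At 4: Box Box q requires Box q at every successor {5}.
      At 5: Box q is true.
    So Box Box q is true at 4.
Satisfying worlds: {4}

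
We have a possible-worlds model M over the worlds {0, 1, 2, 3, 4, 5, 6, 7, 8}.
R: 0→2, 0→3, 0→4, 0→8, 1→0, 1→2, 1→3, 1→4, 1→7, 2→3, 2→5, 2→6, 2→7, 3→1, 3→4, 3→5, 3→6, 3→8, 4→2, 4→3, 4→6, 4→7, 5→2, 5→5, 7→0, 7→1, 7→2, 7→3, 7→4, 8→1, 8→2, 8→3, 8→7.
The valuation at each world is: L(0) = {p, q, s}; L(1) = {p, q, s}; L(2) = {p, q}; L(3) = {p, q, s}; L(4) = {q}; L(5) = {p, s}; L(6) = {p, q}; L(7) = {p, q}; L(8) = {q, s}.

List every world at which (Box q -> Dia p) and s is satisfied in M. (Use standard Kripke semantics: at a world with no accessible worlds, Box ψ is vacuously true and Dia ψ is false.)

Let φ = (Box q -> Dia p) and s. Evaluate φ at each world:
  0 (successors {2, 3, 4, 8}): φ is true.
  1 (successors {0, 2, 3, 4, 7}): φ is true.
  2 (successors {3, 5, 6, 7}): φ is false.
  3 (successors {1, 4, 5, 6, 8}): φ is true.
  4 (successors {2, 3, 6, 7}): φ is false.
  5 (successors {2, 5}): φ is true.
  6 (successors ∅): φ is false.
  7 (successors {0, 1, 2, 3, 4}): φ is false.
  8 (successors {1, 2, 3, 7}): φ is true.
For instance, at 3:
  At 3: Box q -> Dia p is true, s is true, so (Box q -> Dia p) and s is true.
    At 3: Box q is false, Dia p is true, so Box q -> Dia p is true.
      At 3: Box q requires q at every successor {1, 4, 5, 6, 8}.
        q fails at 5, so Box q is false at 3.
      At 3: Dia p requires p at some successor in {1, 4, 5, 6, 8}.
        p holds at 1, so Dia p is true at 3.
Satisfying worlds: {0, 1, 3, 5, 8}

0, 1, 3, 5, 8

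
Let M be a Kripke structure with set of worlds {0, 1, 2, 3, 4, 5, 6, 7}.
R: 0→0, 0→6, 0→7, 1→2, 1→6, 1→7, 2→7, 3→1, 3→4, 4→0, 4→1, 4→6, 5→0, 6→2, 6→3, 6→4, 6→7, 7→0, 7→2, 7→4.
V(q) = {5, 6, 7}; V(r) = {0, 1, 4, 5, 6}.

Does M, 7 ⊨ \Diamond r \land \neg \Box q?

Yes

Recall that \Box ψ holds at a world iff ψ holds at every accessible world, and \Diamond ψ holds iff ψ holds at some accessible world.
At 7: \Diamond r is true, \neg \Box q is true, so \Diamond r \land \neg \Box q is true.
  At 7: \Diamond r requires r at some successor in {0, 2, 4}.
    r holds at 0, so \Diamond r is true at 7.
  At 7: \Box q is false, so \neg \Box q is true.
    At 7: \Box q requires q at every successor {0, 2, 4}.
      q fails at 0, so \Box q is false at 7.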